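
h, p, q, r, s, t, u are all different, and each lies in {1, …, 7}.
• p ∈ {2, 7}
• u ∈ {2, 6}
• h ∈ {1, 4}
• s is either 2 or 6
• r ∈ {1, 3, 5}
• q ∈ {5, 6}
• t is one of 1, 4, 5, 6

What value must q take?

The 7 variables together cover exactly {1, 2, 3, 4, 5, 6, 7} — 7 values for 7 variables — and 3 appears only in r's list, so r = 3.
The 6 still-open variables together cover exactly {1, 2, 4, 5, 6, 7} — 6 values for 6 variables — and 7 appears only in p's list, so p = 7.
s and u between them cover only {2, 6} — a naked pair. Remove those values from q, t.
So q = 5.

5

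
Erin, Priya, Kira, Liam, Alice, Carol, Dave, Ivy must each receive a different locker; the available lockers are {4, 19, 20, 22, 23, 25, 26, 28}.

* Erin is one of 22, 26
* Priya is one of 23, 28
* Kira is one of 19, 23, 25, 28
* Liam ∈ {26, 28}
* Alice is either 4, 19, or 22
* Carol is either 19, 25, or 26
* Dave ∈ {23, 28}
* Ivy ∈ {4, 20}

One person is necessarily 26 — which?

Liam

Among the 8 variables, 20 fits only Ivy (and all 8 values in {4, 19, 20, 22, 23, 25, 26, 28} must be used), so Ivy = 20.
The 7 still-open variables together cover exactly {4, 19, 22, 23, 25, 26, 28} — 7 values for 7 variables — and 4 appears only in Alice's list, so Alice = 4.
The 6 still-open variables together cover exactly {19, 22, 23, 25, 26, 28} — 6 values for 6 variables — and 22 appears only in Erin's list, so Erin = 22.
Priya and Dave between them cover only {23, 28} — a naked pair. Remove those values from Kira, Liam.
So 26 goes to Liam.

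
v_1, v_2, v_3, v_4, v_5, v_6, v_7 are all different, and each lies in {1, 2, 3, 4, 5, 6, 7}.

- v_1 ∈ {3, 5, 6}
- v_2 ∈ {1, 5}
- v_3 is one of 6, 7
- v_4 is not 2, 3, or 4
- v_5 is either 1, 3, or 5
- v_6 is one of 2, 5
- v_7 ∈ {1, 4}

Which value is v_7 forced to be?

4

Among the 7 variables, 2 fits only v_6 (and all 7 values in {1, 2, 3, 4, 5, 6, 7} must be used), so v_6 = 2.
The 6 still-open variables together cover exactly {1, 3, 4, 5, 6, 7} — 6 values for 6 variables — and 4 appears only in v_7's list, so v_7 = 4.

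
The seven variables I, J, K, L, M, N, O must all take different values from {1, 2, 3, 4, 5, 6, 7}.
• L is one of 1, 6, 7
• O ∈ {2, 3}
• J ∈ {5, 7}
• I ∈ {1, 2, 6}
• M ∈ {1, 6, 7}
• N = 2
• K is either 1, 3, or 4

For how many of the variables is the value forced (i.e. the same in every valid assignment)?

N has just one choice, so N = 2. Remove 2 from I, O.
O must be 3 (only option left). So K can't be 3.
Among the 5 still-open variables, 4 fits only K (and all 5 values in {1, 4, 5, 6, 7} must be used), so K = 4.
The 4 still-open variables draw from only 4 values {1, 5, 6, 7}, so each is used; only J can be 5, hence J = 5.
Determined: J=5, K=4, N=2, O=3. The other variables each still have more than one consistent value. That makes 4.

4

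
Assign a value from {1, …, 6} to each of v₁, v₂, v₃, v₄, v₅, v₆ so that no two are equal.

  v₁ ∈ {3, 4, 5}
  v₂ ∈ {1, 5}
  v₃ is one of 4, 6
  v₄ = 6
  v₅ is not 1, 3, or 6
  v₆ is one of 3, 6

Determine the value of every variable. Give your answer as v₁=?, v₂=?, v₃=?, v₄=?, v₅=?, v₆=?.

v₁=5, v₂=1, v₃=4, v₄=6, v₅=2, v₆=3

v₄'s domain is down to {6}, so v₄ = 6. Eliminate 6 elsewhere: v₃, v₆.
v₆'s domain is down to {3}, so v₆ = 3. Remove 3 from v₁.
v₃ must be 4 (only option left). So v₁, v₅ can't be 4.
v₁ has just one choice, so v₁ = 5. So v₂, v₅ can't be 5.
v₂'s domain is down to {1}, so v₂ = 1.
v₅ must be 2 (only option left).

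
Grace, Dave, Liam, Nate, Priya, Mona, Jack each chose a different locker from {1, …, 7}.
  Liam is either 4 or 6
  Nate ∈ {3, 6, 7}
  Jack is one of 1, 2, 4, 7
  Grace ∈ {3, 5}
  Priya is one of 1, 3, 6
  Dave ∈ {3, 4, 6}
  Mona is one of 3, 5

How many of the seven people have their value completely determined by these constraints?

Among the 7 variables, 2 fits only Jack (and all 7 values in {1, 2, 3, 4, 5, 6, 7} must be used), so Jack = 2.
Among the 6 still-open variables, 1 fits only Priya (and all 6 values in {1, 3, 4, 5, 6, 7} must be used), so Priya = 1.
The 5 still-open variables together cover exactly {3, 4, 5, 6, 7} — 5 values for 5 variables — and 7 appears only in Nate's list, so Nate = 7.
Grace and Mona between them cover only {3, 5} — a naked pair. Remove those values from Dave.
Determined: Nate=7, Priya=1, Jack=2. The other people each still have more than one consistent value. That makes 3.

3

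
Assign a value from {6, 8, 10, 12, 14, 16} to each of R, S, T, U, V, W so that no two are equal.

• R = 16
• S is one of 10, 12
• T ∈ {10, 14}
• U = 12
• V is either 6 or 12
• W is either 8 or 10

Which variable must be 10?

S

R has just one choice, so R = 16.
That leaves U = 12. Eliminate 12 elsewhere: S, V.
So 10 goes to S.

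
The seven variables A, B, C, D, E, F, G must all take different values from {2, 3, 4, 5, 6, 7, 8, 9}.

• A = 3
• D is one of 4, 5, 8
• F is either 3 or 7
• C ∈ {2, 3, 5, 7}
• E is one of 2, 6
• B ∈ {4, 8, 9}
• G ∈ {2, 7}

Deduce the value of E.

6

A has just one choice, so A = 3. Eliminate 3 elsewhere: C, F.
F must be 7 (only option left). So C, G can't be 7.
G must be 2 (only option left). Strike 2 from C, E.
So E = 6.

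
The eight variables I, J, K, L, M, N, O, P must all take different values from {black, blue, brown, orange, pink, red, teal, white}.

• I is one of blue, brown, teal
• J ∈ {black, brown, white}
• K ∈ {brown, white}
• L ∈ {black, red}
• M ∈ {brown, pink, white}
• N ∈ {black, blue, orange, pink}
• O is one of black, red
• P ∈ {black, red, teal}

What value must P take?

teal

Among the 8 variables, orange fits only N (and all 8 values in {black, blue, brown, orange, pink, red, teal, white} must be used), so N = orange.
The 7 still-open variables draw from only 7 values {black, blue, brown, pink, red, teal, white}, so each is used; only I can be blue, hence I = blue.
The 6 still-open variables together cover exactly {black, brown, pink, red, teal, white} — 6 values for 6 variables — and pink appears only in M's list, so M = pink.
The 5 still-open variables together cover exactly {black, brown, red, teal, white} — 5 values for 5 variables — and teal appears only in P's list, so P = teal.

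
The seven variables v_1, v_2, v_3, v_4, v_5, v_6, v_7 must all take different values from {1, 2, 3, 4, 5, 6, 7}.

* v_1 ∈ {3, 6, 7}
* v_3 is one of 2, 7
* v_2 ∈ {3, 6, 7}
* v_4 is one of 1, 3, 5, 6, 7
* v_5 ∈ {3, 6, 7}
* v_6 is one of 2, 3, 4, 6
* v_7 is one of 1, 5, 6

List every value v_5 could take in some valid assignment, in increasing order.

The 7 variables draw from only 7 values {1, 2, 3, 4, 5, 6, 7}, so each is used; only v_6 can be 4, hence v_6 = 4.
The 6 still-open variables draw from only 6 values {1, 2, 3, 5, 6, 7}, so each is used; only v_3 can be 2, hence v_3 = 2.
The 3 variables v_1, v_2, v_5 are confined to {3, 6, 7}, which locks those values in; drop them from v_4, v_7.
No further eliminations apply; v_5 can still be any of 3, 6, 7.

3, 6, 7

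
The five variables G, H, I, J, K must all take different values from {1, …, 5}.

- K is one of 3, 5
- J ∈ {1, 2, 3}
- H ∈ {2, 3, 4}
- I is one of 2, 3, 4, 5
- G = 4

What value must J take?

1

G has just one choice, so G = 4. So H, I can't be 4.
The 4 still-open variables draw from only 4 values {1, 2, 3, 5}, so each is used; only J can be 1, hence J = 1.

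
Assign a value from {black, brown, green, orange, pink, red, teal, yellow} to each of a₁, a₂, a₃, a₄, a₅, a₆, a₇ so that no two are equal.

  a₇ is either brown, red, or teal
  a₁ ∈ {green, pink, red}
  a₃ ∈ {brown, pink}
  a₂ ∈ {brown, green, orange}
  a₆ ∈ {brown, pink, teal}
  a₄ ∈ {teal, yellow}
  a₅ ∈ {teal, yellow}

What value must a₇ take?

The 7 variables draw from only 7 values {brown, green, orange, pink, red, teal, yellow}, so each is used; only a₂ can be orange, hence a₂ = orange.
Among the 6 still-open variables, green fits only a₁ (and all 6 values in {brown, green, pink, red, teal, yellow} must be used), so a₁ = green.
Among the 5 still-open variables, red fits only a₇ (and all 5 values in {brown, pink, red, teal, yellow} must be used), so a₇ = red.

red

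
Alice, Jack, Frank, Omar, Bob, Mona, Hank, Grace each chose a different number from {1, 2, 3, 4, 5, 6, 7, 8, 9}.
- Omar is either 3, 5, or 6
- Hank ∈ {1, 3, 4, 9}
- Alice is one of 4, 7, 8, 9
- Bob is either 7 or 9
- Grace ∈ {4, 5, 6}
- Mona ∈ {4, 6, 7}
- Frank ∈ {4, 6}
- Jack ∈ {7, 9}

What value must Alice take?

Among the 8 variables, 1 fits only Hank (and all 8 values in {1, 3, 4, 5, 6, 7, 8, 9} must be used), so Hank = 1.
The 7 still-open variables draw from only 7 values {3, 4, 5, 6, 7, 8, 9}, so each is used; only Omar can be 3, hence Omar = 3.
Among the 6 still-open variables, 5 fits only Grace (and all 6 values in {4, 5, 6, 7, 8, 9} must be used), so Grace = 5.
Among the 5 still-open variables, 8 fits only Alice (and all 5 values in {4, 6, 7, 8, 9} must be used), so Alice = 8.

8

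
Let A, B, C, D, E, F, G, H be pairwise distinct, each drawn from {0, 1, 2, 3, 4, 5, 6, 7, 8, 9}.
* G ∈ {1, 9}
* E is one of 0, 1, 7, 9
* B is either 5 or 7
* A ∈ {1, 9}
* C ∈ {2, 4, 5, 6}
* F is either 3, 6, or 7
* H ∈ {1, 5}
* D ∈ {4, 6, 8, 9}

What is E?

The 2 variables A and G are confined to {1, 9}, which locks those values in; drop them from D, E, H.
H has just one choice, so H = 5. Eliminate 5 elsewhere: B, C.
That leaves B = 7. Remove 7 from E, F.
So E = 0.

0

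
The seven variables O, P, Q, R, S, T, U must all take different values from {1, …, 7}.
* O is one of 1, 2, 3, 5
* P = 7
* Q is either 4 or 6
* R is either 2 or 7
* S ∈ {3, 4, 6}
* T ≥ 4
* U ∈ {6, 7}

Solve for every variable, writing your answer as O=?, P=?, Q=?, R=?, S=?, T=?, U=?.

O=1, P=7, Q=4, R=2, S=3, T=5, U=6

P has just one choice, so P = 7. Strike 7 from R, T, U.
R has just one choice, so R = 2. Eliminate 2 elsewhere: O.
U has just one choice, so U = 6. Strike 6 from Q, S, T.
Q's domain is down to {4}, so Q = 4. Eliminate 4 elsewhere: S, T.
S must be 3 (only option left). Remove 3 from O.
That leaves T = 5. Strike 5 from O.
That leaves O = 1.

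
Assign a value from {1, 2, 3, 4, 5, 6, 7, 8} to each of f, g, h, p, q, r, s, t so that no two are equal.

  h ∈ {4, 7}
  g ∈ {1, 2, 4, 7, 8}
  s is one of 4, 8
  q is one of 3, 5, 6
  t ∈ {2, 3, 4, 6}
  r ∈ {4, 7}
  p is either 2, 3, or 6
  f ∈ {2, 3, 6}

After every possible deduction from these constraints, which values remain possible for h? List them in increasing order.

4, 7

The 8 variables draw from only 8 values {1, 2, 3, 4, 5, 6, 7, 8}, so each is used; only g can be 1, hence g = 1.
Among the 7 still-open variables, 5 fits only q (and all 7 values in {2, 3, 4, 5, 6, 7, 8} must be used), so q = 5.
Among the 6 still-open variables, 8 fits only s (and all 6 values in {2, 3, 4, 6, 7, 8} must be used), so s = 8.
h and r share exactly the 2 values {4, 7}; by pigeonhole those values go to them, so strike 4, 7 from t.
No further eliminations apply; h can still be any of 4, 7.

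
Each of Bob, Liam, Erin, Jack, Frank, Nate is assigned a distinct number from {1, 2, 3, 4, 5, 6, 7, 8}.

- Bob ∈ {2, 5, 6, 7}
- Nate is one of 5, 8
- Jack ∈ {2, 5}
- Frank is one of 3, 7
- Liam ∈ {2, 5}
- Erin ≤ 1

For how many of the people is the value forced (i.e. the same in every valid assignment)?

Erin's domain is down to {1}, so Erin = 1.
Liam and Jack share exactly the 2 values {2, 5}; by pigeonhole those values go to them, so strike 2, 5 from Bob, Nate.
Nate must be 8 (only option left).
Determined: Erin=1, Nate=8. The other people each still have more than one consistent value. That makes 2.

2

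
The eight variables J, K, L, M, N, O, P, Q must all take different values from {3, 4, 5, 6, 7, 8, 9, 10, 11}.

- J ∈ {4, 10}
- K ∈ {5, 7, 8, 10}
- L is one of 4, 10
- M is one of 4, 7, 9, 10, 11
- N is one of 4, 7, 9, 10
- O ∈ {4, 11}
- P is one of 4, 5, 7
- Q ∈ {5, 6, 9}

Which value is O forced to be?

Among the 8 variables, 6 fits only Q (and all 8 values in {4, 5, 6, 7, 8, 9, 10, 11} must be used), so Q = 6.
The 7 still-open variables together cover exactly {4, 5, 7, 8, 9, 10, 11} — 7 values for 7 variables — and 8 appears only in K's list, so K = 8.
The 6 still-open variables draw from only 6 values {4, 5, 7, 9, 10, 11}, so each is used; only P can be 5, hence P = 5.
J and L between them cover only {4, 10} — a naked pair. Remove those values from M, N, O.
So O = 11.

11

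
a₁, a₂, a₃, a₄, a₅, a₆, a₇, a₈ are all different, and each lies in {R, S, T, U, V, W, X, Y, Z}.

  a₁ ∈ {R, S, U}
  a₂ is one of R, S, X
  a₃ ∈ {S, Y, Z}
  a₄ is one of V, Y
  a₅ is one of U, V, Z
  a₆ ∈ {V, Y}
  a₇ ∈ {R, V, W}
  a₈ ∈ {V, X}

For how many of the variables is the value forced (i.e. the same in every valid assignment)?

The 8 variables together cover exactly {R, S, U, V, W, X, Y, Z} — 8 values for 8 variables — and W appears only in a₇'s list, so a₇ = W.
a₄ and a₆ share exactly the 2 values {V, Y}; by pigeonhole those values go to them, so strike V, Y from a₃, a₅, a₈.
That leaves a₈ = X. Remove X from a₂.
Determined: a₇=W, a₈=X. The other variables each still have more than one consistent value. That makes 2.

2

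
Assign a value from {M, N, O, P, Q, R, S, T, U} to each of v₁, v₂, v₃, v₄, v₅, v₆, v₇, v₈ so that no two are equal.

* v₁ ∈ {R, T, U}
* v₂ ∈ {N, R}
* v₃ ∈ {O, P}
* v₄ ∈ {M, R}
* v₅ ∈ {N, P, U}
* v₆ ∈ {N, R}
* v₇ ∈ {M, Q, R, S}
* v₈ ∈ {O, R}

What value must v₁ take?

The 2 variables v₂ and v₆ are confined to {N, R}, which locks those values in; drop them from v₁, v₄, v₅, v₇, v₈.
v₄ must be M (only option left). Remove M from v₇.
v₈ has just one choice, so v₈ = O. Strike O from v₃.
v₃ has just one choice, so v₃ = P. Strike P from v₅.
v₅'s domain is down to {U}, so v₅ = U. Eliminate U elsewhere: v₁.
So v₁ = T.

T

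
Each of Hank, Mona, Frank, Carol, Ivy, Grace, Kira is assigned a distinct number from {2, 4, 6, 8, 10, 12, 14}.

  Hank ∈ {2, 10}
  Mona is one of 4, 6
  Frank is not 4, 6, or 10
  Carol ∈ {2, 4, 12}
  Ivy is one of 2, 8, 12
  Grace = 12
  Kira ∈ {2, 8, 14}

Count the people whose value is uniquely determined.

4

Grace's domain is down to {12}, so Grace = 12. Remove 12 from Frank, Carol, Ivy.
The 6 still-open variables draw from only 6 values {2, 4, 6, 8, 10, 14}, so each is used; only Mona can be 6, hence Mona = 6.
The 5 still-open variables draw from only 5 values {2, 4, 8, 10, 14}, so each is used; only Carol can be 4, hence Carol = 4.
The 4 still-open variables draw from only 4 values {2, 8, 10, 14}, so each is used; only Hank can be 10, hence Hank = 10.
Determined: Hank=10, Mona=6, Carol=4, Grace=12. The other people each still have more than one consistent value. That makes 4.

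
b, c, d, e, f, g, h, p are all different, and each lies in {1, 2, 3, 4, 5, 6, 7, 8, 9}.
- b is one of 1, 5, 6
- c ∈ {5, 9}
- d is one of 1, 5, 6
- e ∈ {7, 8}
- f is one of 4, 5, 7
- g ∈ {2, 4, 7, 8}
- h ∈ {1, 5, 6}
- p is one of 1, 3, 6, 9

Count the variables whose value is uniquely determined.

b, d, h between them cover only {1, 5, 6} — a naked triple. Remove those values from c, f, p.
That leaves c = 9. Remove 9 from p.
p's domain is down to {3}, so p = 3.
Determined: c=9, p=3. The other variables each still have more than one consistent value. That makes 2.

2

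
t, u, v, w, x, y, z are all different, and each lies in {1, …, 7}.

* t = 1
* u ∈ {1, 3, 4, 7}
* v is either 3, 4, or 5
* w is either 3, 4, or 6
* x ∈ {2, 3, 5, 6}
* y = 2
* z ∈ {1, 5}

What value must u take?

7

t's domain is down to {1}, so t = 1. So u, z can't be 1.
y's domain is down to {2}, so y = 2. So x can't be 2.
z has just one choice, so z = 5. Eliminate 5 elsewhere: v, x.
The 4 still-open variables together cover exactly {3, 4, 6, 7} — 4 values for 4 variables — and 7 appears only in u's list, so u = 7.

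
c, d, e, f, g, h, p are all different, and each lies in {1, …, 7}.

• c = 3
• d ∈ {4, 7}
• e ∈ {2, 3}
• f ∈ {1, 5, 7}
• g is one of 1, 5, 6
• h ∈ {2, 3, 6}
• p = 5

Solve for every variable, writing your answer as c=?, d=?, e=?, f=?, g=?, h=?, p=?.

c has just one choice, so c = 3. Remove 3 from e, h.
e's domain is down to {2}, so e = 2. Remove 2 from h.
That leaves h = 6. Eliminate 6 elsewhere: g.
p's domain is down to {5}, so p = 5. Strike 5 from f, g.
g must be 1 (only option left). Eliminate 1 elsewhere: f.
f must be 7 (only option left). Strike 7 from d.
d's domain is down to {4}, so d = 4.

c=3, d=4, e=2, f=7, g=1, h=6, p=5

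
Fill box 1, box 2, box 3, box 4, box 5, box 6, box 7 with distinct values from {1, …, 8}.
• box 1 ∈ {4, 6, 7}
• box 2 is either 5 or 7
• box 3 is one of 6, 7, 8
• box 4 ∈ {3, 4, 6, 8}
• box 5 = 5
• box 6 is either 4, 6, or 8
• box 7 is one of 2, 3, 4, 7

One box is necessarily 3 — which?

box 5 has just one choice, so box 5 = 5. Strike 5 from box 2.
box 2 must be 7 (only option left). Eliminate 7 elsewhere: box 1, box 3, box 7.
The 5 still-open variables together cover exactly {2, 3, 4, 6, 8} — 5 values for 5 variables — and 2 appears only in box 7's list, so box 7 = 2.
The 4 still-open variables draw from only 4 values {3, 4, 6, 8}, so each is used; only box 4 can be 3, hence box 4 = 3.

box 4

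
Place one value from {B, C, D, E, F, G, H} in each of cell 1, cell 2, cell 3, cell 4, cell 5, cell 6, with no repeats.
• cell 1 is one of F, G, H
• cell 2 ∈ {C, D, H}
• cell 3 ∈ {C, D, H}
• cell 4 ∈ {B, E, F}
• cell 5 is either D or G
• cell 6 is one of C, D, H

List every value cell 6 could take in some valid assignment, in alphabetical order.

The 3 variables cell 2, cell 3, cell 6 are confined to {C, D, H}, which locks those values in; drop them from cell 1, cell 5.
That leaves cell 5 = G. So cell 1 can't be G.
That leaves cell 1 = F. Eliminate F elsewhere: cell 4.
No further eliminations apply; cell 6 can still be any of C, D, H.

C, D, H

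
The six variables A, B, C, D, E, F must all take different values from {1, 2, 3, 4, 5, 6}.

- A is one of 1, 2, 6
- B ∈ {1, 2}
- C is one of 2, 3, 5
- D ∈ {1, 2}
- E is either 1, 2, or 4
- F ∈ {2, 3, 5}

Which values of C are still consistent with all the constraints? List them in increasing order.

3, 5

The 6 variables together cover exactly {1, 2, 3, 4, 5, 6} — 6 values for 6 variables — and 4 appears only in E's list, so E = 4.
The 5 still-open variables together cover exactly {1, 2, 3, 5, 6} — 5 values for 5 variables — and 6 appears only in A's list, so A = 6.
The 2 variables B and D are confined to {1, 2}, which locks those values in; drop them from C, F.
No further eliminations apply; C can still be any of 3, 5.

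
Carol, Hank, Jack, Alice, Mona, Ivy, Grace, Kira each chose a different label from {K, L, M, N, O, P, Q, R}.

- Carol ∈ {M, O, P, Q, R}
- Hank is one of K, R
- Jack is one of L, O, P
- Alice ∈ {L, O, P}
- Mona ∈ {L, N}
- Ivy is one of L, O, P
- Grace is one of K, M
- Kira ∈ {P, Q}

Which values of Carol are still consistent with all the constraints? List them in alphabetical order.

M, R

The 8 variables together cover exactly {K, L, M, N, O, P, Q, R} — 8 values for 8 variables — and N appears only in Mona's list, so Mona = N.
The 3 variables Jack, Alice, Ivy are confined to {L, O, P}, which locks those values in; drop them from Carol, Kira.
Kira must be Q (only option left). Remove Q from Carol.
No further eliminations apply; Carol can still be any of M, R.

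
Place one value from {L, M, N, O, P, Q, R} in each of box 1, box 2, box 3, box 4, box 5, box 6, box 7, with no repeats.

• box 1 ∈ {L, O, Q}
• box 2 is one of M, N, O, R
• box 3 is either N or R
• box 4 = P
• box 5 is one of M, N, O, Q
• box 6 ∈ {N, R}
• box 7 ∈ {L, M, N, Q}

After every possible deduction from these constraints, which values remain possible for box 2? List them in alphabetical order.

M, O

box 4 has just one choice, so box 4 = P.
box 3 and box 6 share exactly the 2 values {N, R}; by pigeonhole those values go to them, so strike N, R from box 2, box 5, box 7.
No further eliminations apply; box 2 can still be any of M, O.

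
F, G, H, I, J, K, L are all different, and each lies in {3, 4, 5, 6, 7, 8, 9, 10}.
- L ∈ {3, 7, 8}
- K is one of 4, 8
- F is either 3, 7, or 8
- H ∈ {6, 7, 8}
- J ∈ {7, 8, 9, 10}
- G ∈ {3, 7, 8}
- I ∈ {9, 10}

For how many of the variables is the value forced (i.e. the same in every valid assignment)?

2

The 7 variables draw from only 7 values {3, 4, 6, 7, 8, 9, 10}, so each is used; only K can be 4, hence K = 4.
The 6 still-open variables together cover exactly {3, 6, 7, 8, 9, 10} — 6 values for 6 variables — and 6 appears only in H's list, so H = 6.
F, G, L between them cover only {3, 7, 8} — a naked triple. Remove those values from J.
Determined: H=6, K=4. The other variables each still have more than one consistent value. That makes 2.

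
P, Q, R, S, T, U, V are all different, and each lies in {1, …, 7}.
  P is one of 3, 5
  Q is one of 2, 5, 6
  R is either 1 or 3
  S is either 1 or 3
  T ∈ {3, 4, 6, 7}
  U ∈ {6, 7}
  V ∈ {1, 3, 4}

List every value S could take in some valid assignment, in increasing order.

Among the 7 variables, 2 fits only Q (and all 7 values in {1, 2, 3, 4, 5, 6, 7} must be used), so Q = 2.
The 6 still-open variables together cover exactly {1, 3, 4, 5, 6, 7} — 6 values for 6 variables — and 5 appears only in P's list, so P = 5.
R and S share exactly the 2 values {1, 3}; by pigeonhole those values go to them, so strike 1, 3 from T, V.
V has just one choice, so V = 4. Eliminate 4 elsewhere: T.
No further eliminations apply; S can still be any of 1, 3.

1, 3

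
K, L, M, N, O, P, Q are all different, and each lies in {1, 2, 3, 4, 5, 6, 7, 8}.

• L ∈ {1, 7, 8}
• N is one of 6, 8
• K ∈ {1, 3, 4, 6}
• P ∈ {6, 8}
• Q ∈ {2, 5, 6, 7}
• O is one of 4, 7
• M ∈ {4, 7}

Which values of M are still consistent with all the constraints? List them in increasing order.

4, 7

M and O share exactly the 2 values {4, 7}; by pigeonhole those values go to them, so strike 4, 7 from K, L, Q.
N and P share exactly the 2 values {6, 8}; by pigeonhole those values go to them, so strike 6, 8 from K, L, Q.
L must be 1 (only option left). Strike 1 from K.
K has just one choice, so K = 3.
No further eliminations apply; M can still be any of 4, 7.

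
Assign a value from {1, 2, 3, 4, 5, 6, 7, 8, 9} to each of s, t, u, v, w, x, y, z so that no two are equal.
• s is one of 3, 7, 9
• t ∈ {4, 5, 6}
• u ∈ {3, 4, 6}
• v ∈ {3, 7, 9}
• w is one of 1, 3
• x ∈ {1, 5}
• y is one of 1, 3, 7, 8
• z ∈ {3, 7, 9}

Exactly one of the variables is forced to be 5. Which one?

The 8 variables together cover exactly {1, 3, 4, 5, 6, 7, 8, 9} — 8 values for 8 variables — and 8 appears only in y's list, so y = 8.
s, v, z share exactly the 3 values {3, 7, 9}; by pigeonhole those values go to them, so strike 3, 7, 9 from u, w.
w's domain is down to {1}, so w = 1. So x can't be 1.
So 5 goes to x.

x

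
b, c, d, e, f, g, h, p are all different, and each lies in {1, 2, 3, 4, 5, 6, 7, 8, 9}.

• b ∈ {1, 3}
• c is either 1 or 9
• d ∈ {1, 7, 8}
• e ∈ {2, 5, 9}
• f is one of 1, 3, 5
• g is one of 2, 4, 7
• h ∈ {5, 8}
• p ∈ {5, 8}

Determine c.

The 8 variables draw from only 8 values {1, 2, 3, 4, 5, 7, 8, 9}, so each is used; only g can be 4, hence g = 4.
The 7 still-open variables draw from only 7 values {1, 2, 3, 5, 7, 8, 9}, so each is used; only e can be 2, hence e = 2.
The 6 still-open variables draw from only 6 values {1, 3, 5, 7, 8, 9}, so each is used; only d can be 7, hence d = 7.
The 5 still-open variables together cover exactly {1, 3, 5, 8, 9} — 5 values for 5 variables — and 9 appears only in c's list, so c = 9.

9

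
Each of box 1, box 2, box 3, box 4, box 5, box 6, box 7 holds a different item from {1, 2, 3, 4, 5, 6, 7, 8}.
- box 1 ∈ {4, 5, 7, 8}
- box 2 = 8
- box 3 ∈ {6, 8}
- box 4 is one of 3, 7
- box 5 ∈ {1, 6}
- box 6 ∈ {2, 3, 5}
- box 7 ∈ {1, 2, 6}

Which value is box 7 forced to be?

2

box 2 must be 8 (only option left). So box 1, box 3 can't be 8.
That leaves box 3 = 6. Strike 6 from box 5, box 7.
That leaves box 5 = 1. Eliminate 1 elsewhere: box 7.
So box 7 = 2.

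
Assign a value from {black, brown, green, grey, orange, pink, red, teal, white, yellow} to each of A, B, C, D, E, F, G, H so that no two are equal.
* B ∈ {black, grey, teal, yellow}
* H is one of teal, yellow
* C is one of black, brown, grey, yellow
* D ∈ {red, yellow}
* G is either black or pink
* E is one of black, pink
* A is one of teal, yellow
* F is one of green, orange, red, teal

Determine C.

brown

A and H between them cover only {teal, yellow} — a naked pair. Remove those values from B, C, D, F.
D's domain is down to {red}, so D = red. Strike red from F.
E and G between them cover only {black, pink} — a naked pair. Remove those values from B, C.
B must be grey (only option left). Remove grey from C.
So C = brown.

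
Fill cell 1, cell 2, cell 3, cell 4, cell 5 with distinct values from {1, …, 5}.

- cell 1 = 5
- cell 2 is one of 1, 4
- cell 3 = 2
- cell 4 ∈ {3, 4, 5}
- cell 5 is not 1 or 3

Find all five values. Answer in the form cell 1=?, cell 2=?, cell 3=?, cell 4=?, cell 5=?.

cell 1=5, cell 2=1, cell 3=2, cell 4=3, cell 5=4

cell 1's domain is down to {5}, so cell 1 = 5. Eliminate 5 elsewhere: cell 4, cell 5.
cell 3's domain is down to {2}, so cell 3 = 2. Remove 2 from cell 5.
cell 5's domain is down to {4}, so cell 5 = 4. Eliminate 4 elsewhere: cell 2, cell 4.
cell 2's domain is down to {1}, so cell 2 = 1.
cell 4 has just one choice, so cell 4 = 3.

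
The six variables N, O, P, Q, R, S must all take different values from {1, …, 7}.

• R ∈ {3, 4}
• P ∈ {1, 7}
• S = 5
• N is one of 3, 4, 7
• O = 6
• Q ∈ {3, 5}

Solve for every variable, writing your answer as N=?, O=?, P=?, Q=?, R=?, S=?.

N=7, O=6, P=1, Q=3, R=4, S=5

O's domain is down to {6}, so O = 6.
S must be 5 (only option left). Eliminate 5 elsewhere: Q.
Q has just one choice, so Q = 3. Strike 3 from N, R.
R has just one choice, so R = 4. So N can't be 4.
N's domain is down to {7}, so N = 7. So P can't be 7.
P's domain is down to {1}, so P = 1.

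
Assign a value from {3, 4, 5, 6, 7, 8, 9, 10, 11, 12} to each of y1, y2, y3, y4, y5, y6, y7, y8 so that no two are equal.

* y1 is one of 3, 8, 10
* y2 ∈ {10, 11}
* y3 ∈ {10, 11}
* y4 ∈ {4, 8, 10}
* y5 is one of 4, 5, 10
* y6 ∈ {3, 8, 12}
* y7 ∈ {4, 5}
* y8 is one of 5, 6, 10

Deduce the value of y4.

The 8 variables together cover exactly {3, 4, 5, 6, 8, 10, 11, 12} — 8 values for 8 variables — and 6 appears only in y8's list, so y8 = 6.
The 7 still-open variables draw from only 7 values {3, 4, 5, 8, 10, 11, 12}, so each is used; only y6 can be 12, hence y6 = 12.
Among the 6 still-open variables, 3 fits only y1 (and all 6 values in {3, 4, 5, 8, 10, 11} must be used), so y1 = 3.
The 5 still-open variables draw from only 5 values {4, 5, 8, 10, 11}, so each is used; only y4 can be 8, hence y4 = 8.

8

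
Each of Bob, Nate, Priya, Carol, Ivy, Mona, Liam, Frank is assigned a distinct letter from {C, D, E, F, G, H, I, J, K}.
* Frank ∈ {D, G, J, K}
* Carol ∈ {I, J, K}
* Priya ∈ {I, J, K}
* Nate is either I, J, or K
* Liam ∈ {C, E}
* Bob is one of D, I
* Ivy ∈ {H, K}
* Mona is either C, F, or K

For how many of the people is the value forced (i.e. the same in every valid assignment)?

3

Nate, Priya, Carol between them cover only {I, J, K} — a naked triple. Remove those values from Bob, Ivy, Mona, Frank.
Bob must be D (only option left). Strike D from Frank.
Ivy has just one choice, so Ivy = H.
Frank has just one choice, so Frank = G.
Determined: Bob=D, Ivy=H, Frank=G. The other people each still have more than one consistent value. That makes 3.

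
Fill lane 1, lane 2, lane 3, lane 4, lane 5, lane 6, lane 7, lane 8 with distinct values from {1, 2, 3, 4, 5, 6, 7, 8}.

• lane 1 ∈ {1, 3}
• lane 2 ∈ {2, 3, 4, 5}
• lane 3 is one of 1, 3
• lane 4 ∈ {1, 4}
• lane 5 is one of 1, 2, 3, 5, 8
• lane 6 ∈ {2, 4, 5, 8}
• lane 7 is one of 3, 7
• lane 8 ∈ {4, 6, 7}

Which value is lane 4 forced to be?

The 8 variables draw from only 8 values {1, 2, 3, 4, 5, 6, 7, 8}, so each is used; only lane 8 can be 6, hence lane 8 = 6.
The 7 still-open variables draw from only 7 values {1, 2, 3, 4, 5, 7, 8}, so each is used; only lane 7 can be 7, hence lane 7 = 7.
lane 1 and lane 3 between them cover only {1, 3} — a naked pair. Remove those values from lane 2, lane 4, lane 5.
So lane 4 = 4.

4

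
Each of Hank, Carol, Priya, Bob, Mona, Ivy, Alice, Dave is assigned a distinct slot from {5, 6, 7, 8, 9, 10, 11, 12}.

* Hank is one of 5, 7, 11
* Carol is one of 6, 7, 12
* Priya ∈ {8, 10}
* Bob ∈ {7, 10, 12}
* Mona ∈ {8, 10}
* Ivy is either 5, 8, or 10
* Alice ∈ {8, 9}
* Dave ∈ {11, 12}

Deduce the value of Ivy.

5

The 8 variables draw from only 8 values {5, 6, 7, 8, 9, 10, 11, 12}, so each is used; only Carol can be 6, hence Carol = 6.
Among the 7 still-open variables, 9 fits only Alice (and all 7 values in {5, 7, 8, 9, 10, 11, 12} must be used), so Alice = 9.
The 2 variables Priya and Mona are confined to {8, 10}, which locks those values in; drop them from Bob, Ivy.
So Ivy = 5.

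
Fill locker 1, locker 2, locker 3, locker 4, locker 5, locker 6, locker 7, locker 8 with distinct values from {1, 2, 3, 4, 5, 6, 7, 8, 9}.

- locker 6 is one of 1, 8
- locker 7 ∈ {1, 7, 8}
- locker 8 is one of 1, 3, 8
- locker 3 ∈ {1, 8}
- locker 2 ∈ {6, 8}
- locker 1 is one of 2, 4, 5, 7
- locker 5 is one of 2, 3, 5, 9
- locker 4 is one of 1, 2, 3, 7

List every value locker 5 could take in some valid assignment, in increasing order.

locker 3 and locker 6 between them cover only {1, 8} — a naked pair. Remove those values from locker 2, locker 4, locker 7, locker 8.
That leaves locker 2 = 6.
locker 7 has just one choice, so locker 7 = 7. Remove 7 from locker 1, locker 4.
locker 8's domain is down to {3}, so locker 8 = 3. Strike 3 from locker 4, locker 5.
locker 4's domain is down to {2}, so locker 4 = 2. Remove 2 from locker 1, locker 5.
No further eliminations apply; locker 5 can still be any of 5, 9.

5, 9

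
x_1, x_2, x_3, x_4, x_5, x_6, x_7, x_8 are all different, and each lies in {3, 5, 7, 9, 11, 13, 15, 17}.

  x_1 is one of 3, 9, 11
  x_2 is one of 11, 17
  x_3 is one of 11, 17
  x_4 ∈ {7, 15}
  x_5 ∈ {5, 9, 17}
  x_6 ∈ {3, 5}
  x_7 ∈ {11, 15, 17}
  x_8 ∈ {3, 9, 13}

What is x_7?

The 8 variables draw from only 8 values {3, 5, 7, 9, 11, 13, 15, 17}, so each is used; only x_4 can be 7, hence x_4 = 7.
Among the 7 still-open variables, 13 fits only x_8 (and all 7 values in {3, 5, 9, 11, 13, 15, 17} must be used), so x_8 = 13.
The 6 still-open variables together cover exactly {3, 5, 9, 11, 15, 17} — 6 values for 6 variables — and 15 appears only in x_7's list, so x_7 = 15.

15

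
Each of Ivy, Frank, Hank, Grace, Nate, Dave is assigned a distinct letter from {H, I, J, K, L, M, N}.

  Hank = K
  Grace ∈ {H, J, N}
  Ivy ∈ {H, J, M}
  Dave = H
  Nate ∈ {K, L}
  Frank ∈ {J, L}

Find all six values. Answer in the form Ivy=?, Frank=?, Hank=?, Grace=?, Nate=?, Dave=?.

Ivy=M, Frank=J, Hank=K, Grace=N, Nate=L, Dave=H

Hank has just one choice, so Hank = K. So Nate can't be K.
Nate must be L (only option left). Remove L from Frank.
Dave must be H (only option left). Remove H from Ivy, Grace.
Frank must be J (only option left). Eliminate J elsewhere: Ivy, Grace.
Grace's domain is down to {N}, so Grace = N.
Ivy must be M (only option left).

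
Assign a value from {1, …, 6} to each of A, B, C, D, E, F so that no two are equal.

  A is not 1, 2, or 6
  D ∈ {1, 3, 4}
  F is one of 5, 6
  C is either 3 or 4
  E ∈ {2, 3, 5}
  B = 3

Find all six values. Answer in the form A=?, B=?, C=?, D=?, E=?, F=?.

A=5, B=3, C=4, D=1, E=2, F=6

B's domain is down to {3}, so B = 3. Remove 3 from A, C, D, E.
C must be 4 (only option left). Remove 4 from A, D.
D has just one choice, so D = 1.
A's domain is down to {5}, so A = 5. Eliminate 5 elsewhere: E, F.
E has just one choice, so E = 2.
F must be 6 (only option left).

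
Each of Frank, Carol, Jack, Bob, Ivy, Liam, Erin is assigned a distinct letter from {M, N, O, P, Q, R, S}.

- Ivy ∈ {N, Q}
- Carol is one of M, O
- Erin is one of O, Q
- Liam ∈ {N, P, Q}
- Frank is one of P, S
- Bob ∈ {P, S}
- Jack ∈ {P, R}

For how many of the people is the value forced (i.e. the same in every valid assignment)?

The 7 variables draw from only 7 values {M, N, O, P, Q, R, S}, so each is used; only Carol can be M, hence Carol = M.
The 6 still-open variables together cover exactly {N, O, P, Q, R, S} — 6 values for 6 variables — and O appears only in Erin's list, so Erin = O.
The 5 still-open variables together cover exactly {N, P, Q, R, S} — 5 values for 5 variables — and R appears only in Jack's list, so Jack = R.
Frank and Bob between them cover only {P, S} — a naked pair. Remove those values from Liam.
Determined: Carol=M, Jack=R, Erin=O. The other people each still have more than one consistent value. That makes 3.

3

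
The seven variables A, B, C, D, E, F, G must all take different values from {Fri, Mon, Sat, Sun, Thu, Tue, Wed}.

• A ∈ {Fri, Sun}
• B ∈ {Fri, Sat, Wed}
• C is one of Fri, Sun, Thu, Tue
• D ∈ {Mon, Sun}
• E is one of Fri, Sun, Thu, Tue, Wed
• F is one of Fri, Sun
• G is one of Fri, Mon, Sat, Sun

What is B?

A and F between them cover only {Fri, Sun} — a naked pair. Remove those values from B, C, D, E, G.
D's domain is down to {Mon}, so D = Mon. Remove Mon from G.
G's domain is down to {Sat}, so G = Sat. Remove Sat from B.
So B = Wed.

Wed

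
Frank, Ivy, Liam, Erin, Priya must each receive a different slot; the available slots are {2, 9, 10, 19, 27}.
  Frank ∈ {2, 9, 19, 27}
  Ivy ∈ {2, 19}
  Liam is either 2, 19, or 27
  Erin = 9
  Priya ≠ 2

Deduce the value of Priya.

Erin's domain is down to {9}, so Erin = 9. So Frank, Priya can't be 9.
The 4 still-open variables draw from only 4 values {2, 10, 19, 27}, so each is used; only Priya can be 10, hence Priya = 10.

10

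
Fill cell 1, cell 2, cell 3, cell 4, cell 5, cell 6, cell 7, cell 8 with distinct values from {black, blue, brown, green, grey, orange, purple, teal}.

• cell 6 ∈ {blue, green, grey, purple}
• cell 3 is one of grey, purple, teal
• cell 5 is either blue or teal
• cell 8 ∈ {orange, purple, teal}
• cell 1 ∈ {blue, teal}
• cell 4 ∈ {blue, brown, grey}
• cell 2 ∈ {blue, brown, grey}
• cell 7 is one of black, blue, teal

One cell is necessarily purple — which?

Among the 8 variables, black fits only cell 7 (and all 8 values in {black, blue, brown, green, grey, orange, purple, teal} must be used), so cell 7 = black.
Among the 7 still-open variables, green fits only cell 6 (and all 7 values in {blue, brown, green, grey, orange, purple, teal} must be used), so cell 6 = green.
The 6 still-open variables draw from only 6 values {blue, brown, grey, orange, purple, teal}, so each is used; only cell 8 can be orange, hence cell 8 = orange.
The 5 still-open variables together cover exactly {blue, brown, grey, purple, teal} — 5 values for 5 variables — and purple appears only in cell 3's list, so cell 3 = purple.

cell 3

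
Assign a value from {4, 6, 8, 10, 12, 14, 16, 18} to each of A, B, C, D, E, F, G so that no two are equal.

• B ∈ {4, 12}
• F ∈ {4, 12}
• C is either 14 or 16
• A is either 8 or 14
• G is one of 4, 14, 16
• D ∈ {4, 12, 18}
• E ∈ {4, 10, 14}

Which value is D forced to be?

The 7 variables together cover exactly {4, 8, 10, 12, 14, 16, 18} — 7 values for 7 variables — and 8 appears only in A's list, so A = 8.
The 6 still-open variables draw from only 6 values {4, 10, 12, 14, 16, 18}, so each is used; only E can be 10, hence E = 10.
The 5 still-open variables together cover exactly {4, 12, 14, 16, 18} — 5 values for 5 variables — and 18 appears only in D's list, so D = 18.

18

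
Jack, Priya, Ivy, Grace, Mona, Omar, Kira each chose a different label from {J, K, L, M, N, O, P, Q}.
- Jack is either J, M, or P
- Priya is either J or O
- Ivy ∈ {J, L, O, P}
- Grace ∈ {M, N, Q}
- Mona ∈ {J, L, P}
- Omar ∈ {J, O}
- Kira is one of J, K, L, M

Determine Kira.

Priya and Omar between them cover only {J, O} — a naked pair. Remove those values from Jack, Ivy, Mona, Kira.
Ivy and Mona between them cover only {L, P} — a naked pair. Remove those values from Jack, Kira.
That leaves Jack = M. Remove M from Grace, Kira.
So Kira = K.

K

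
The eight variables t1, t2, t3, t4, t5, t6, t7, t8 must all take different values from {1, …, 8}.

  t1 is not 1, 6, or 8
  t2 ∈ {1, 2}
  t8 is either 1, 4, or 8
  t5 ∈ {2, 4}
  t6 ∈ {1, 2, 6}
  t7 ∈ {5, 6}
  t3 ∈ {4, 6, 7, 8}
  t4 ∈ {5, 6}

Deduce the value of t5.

Among the 8 variables, 3 fits only t1 (and all 8 values in {1, 2, 3, 4, 5, 6, 7, 8} must be used), so t1 = 3.
The 7 still-open variables together cover exactly {1, 2, 4, 5, 6, 7, 8} — 7 values for 7 variables — and 7 appears only in t3's list, so t3 = 7.
Among the 6 still-open variables, 8 fits only t8 (and all 6 values in {1, 2, 4, 5, 6, 8} must be used), so t8 = 8.
The 5 still-open variables draw from only 5 values {1, 2, 4, 5, 6}, so each is used; only t5 can be 4, hence t5 = 4.

4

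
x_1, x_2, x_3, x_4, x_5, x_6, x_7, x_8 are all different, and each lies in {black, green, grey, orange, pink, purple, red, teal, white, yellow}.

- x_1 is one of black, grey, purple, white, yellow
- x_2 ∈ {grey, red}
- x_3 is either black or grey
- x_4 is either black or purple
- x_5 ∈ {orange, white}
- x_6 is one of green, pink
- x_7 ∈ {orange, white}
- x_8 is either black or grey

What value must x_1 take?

yellow

The 2 variables x_3 and x_8 are confined to {black, grey}, which locks those values in; drop them from x_1, x_2, x_4.
That leaves x_2 = red.
x_4 has just one choice, so x_4 = purple. So x_1 can't be purple.
The 2 variables x_5 and x_7 are confined to {orange, white}, which locks those values in; drop them from x_1.
So x_1 = yellow.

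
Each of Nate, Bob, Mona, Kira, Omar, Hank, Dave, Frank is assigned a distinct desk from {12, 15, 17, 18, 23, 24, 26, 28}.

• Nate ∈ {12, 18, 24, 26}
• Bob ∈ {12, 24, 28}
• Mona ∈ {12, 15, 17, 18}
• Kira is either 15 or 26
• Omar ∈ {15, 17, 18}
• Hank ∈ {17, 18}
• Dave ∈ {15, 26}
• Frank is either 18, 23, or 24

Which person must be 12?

Mona

The 8 variables together cover exactly {12, 15, 17, 18, 23, 24, 26, 28} — 8 values for 8 variables — and 23 appears only in Frank's list, so Frank = 23.
The 7 still-open variables draw from only 7 values {12, 15, 17, 18, 24, 26, 28}, so each is used; only Bob can be 28, hence Bob = 28.
The 6 still-open variables together cover exactly {12, 15, 17, 18, 24, 26} — 6 values for 6 variables — and 24 appears only in Nate's list, so Nate = 24.
The 5 still-open variables draw from only 5 values {12, 15, 17, 18, 26}, so each is used; only Mona can be 12, hence Mona = 12.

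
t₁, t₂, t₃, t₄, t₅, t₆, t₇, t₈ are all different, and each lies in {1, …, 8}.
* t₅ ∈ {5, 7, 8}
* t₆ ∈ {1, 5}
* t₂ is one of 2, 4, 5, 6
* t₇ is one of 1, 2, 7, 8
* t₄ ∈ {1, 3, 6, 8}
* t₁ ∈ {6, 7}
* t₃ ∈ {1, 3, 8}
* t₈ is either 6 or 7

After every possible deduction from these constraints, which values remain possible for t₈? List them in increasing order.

Among the 8 variables, 4 fits only t₂ (and all 8 values in {1, 2, 3, 4, 5, 6, 7, 8} must be used), so t₂ = 4.
Among the 7 still-open variables, 2 fits only t₇ (and all 7 values in {1, 2, 3, 5, 6, 7, 8} must be used), so t₇ = 2.
The 2 variables t₁ and t₈ are confined to {6, 7}, which locks those values in; drop them from t₄, t₅.
No further eliminations apply; t₈ can still be any of 6, 7.

6, 7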